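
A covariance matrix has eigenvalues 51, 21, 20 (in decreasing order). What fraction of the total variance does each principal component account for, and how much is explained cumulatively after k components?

Step 1 — total variance = trace(Sigma) = Σ λ_i = 51 + 21 + 20 = 92.

Step 2 — fraction explained by component i = λ_i / Σ λ:
  PC1: 51/92 = 0.5543
  PC2: 21/92 = 0.2283
  PC3: 20/92 = 0.2174

Step 3 — cumulative fraction after k components = (λ_1 + ... + λ_k) / Σ λ:
  k = 1: 51/92 = 0.5543
  k = 2: (51 + 21)/92 = 72/92 = 0.7826
  k = 3: (51 + 21 + 20)/92 = 92/92 = 1

Summary (fraction, with percent):

explained: PC1 0.5543 (55.43%), PC2 0.2283 (22.83%), PC3 0.2174 (21.74%);  cumulative: 0.5543, 0.7826, 1


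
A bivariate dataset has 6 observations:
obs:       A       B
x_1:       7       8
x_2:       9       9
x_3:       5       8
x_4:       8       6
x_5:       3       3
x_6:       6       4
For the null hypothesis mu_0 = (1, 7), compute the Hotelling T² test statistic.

Step 1 — sample mean vector:
  mean(A) = (7 + 9 + 5 + 8 + 3 + 6) / 6 = 38/6 = 6.3333
  mean(B) = (8 + 9 + 8 + 6 + 3 + 4) / 6 = 38/6 = 6.3333
  x̄ = (6.3333, 6.3333),  deviation x̄ - mu_0 = (6.3333, 6.3333) - (1, 7) = (5.3333, -0.6667).

Step 2 — sample covariance matrix, S[i,j] = (1/(n-1)) · Σ_k (x_{k,i} - mean_i) · (x_{k,j} - mean_j), divisor n-1 = 5:
  S[A,A] = ((0.6667)·(0.6667) + (2.6667)·(2.6667) + (-1.3333)·(-1.3333) + (1.6667)·(1.6667) + (-3.3333)·(-3.3333) + (-0.3333)·(-0.3333)) / 5 = 23.3333/5 = 4.6667
  S[A,B] = ((0.6667)·(1.6667) + (2.6667)·(2.6667) + (-1.3333)·(1.6667) + (1.6667)·(-0.3333) + (-3.3333)·(-3.3333) + (-0.3333)·(-2.3333)) / 5 = 17.3333/5 = 3.4667
  S[B,B] = ((1.6667)·(1.6667) + (2.6667)·(2.6667) + (1.6667)·(1.6667) + (-0.3333)·(-0.3333) + (-3.3333)·(-3.3333) + (-2.3333)·(-2.3333)) / 5 = 29.3333/5 = 5.8667
  S = [[4.6667, 3.4667],
 [3.4667, 5.8667]].

Step 3 — invert S. det(S) = 4.6667·5.8667 - (3.4667)² = 15.36.
  S^{-1} = (1/det) · [[d, -b], [-b, a]] = [[0.3819, -0.2257],
 [-0.2257, 0.3038]].

Step 4 — quadratic form (x̄ - mu_0)^T · S^{-1} · (x̄ - mu_0):
  S^{-1} · (x̄ - mu_0) = (2.1875, -1.4063),
  (x̄ - mu_0)^T · [...] = (5.3333)·(2.1875) + (-0.6667)·(-1.4063) = 12.6042.

Step 5 — scale by n: T² = 6 · 12.6042 = 75.625.

T² ≈ 75.625


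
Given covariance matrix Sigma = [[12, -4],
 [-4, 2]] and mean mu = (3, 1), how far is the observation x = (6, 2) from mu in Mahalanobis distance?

Step 1 — centre the observation: (x - mu) = (3, 1).

Step 2 — invert Sigma. det(Sigma) = 12·2 - (-4)² = 8.
  Sigma^{-1} = (1/det) · [[d, -b], [-b, a]] = [[0.25, 0.5],
 [0.5, 1.5]].

Step 3 — form the quadratic (x - mu)^T · Sigma^{-1} · (x - mu):
  Sigma^{-1} · (x - mu) = (1.25, 3).
  (x - mu)^T · [Sigma^{-1} · (x - mu)] = (3)·(1.25) + (1)·(3) = 6.75.

Step 4 — take square root: d = √(6.75) ≈ 2.5981.

d(x, mu) = √(6.75) ≈ 2.5981


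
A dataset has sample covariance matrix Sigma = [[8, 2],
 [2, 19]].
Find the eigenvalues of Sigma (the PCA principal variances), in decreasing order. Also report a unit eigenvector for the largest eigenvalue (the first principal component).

Step 1 — characteristic polynomial of 2×2 Sigma:
  det(Sigma - λI) = λ² - trace · λ + det = 0.
  trace = 8 + 19 = 27, det = 8·19 - (2)² = 148.
Step 2 — discriminant:
  Δ = trace² - 4·det = 729 - 592 = 137.
Step 3 — eigenvalues:
  λ = (trace ± √Δ)/2 = (27 ± 11.7047)/2,
  λ_1 = 19.3523,  λ_2 = 7.6477.

Step 4 — unit eigenvector for λ_1: solve (Sigma - λ_1 I)v = 0. First row:
  (8 - 19.3523)·v_x + (2)·v_y = 0, i.e. (-11.3523)·v_x + (2)·v_y = 0,
  so v ∝ (b, λ_1 - a) = (2, 11.3523) = u.
  ||u|| = √((2)² + (11.3523)²) = √(132.8758) ≈ 11.5272,
  v_1 = u/||u|| ≈ (0.1735, 0.9848) (||v_1|| = 1).

λ_1 = 19.3523,  λ_2 = 7.6477;  v_1 ≈ (0.1735, 0.9848)


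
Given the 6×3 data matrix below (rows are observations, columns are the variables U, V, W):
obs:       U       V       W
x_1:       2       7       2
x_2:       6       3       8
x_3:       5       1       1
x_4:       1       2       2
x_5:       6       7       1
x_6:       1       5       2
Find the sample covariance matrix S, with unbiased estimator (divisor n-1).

Step 1 — column means:
  mean(U) = (2 + 6 + 5 + 1 + 6 + 1) / 6 = 21/6 = 3.5
  mean(V) = (7 + 3 + 1 + 2 + 7 + 5) / 6 = 25/6 = 4.1667
  mean(W) = (2 + 8 + 1 + 2 + 1 + 2) / 6 = 16/6 = 2.6667

Step 2 — sample covariance S[i,j] = (1/(n-1)) · Σ_k (x_{k,i} - mean_i) · (x_{k,j} - mean_j), with n-1 = 5.
  S[U,U] = ((-1.5)·(-1.5) + (2.5)·(2.5) + (1.5)·(1.5) + (-2.5)·(-2.5) + (2.5)·(2.5) + (-2.5)·(-2.5)) / 5 = 29.5/5 = 5.9
  S[U,V] = ((-1.5)·(2.8333) + (2.5)·(-1.1667) + (1.5)·(-3.1667) + (-2.5)·(-2.1667) + (2.5)·(2.8333) + (-2.5)·(0.8333)) / 5 = -1.5/5 = -0.3
  S[U,W] = ((-1.5)·(-0.6667) + (2.5)·(5.3333) + (1.5)·(-1.6667) + (-2.5)·(-0.6667) + (2.5)·(-1.6667) + (-2.5)·(-0.6667)) / 5 = 11/5 = 2.2
  S[V,V] = ((2.8333)·(2.8333) + (-1.1667)·(-1.1667) + (-3.1667)·(-3.1667) + (-2.1667)·(-2.1667) + (2.8333)·(2.8333) + (0.8333)·(0.8333)) / 5 = 32.8333/5 = 6.5667
  S[V,W] = ((2.8333)·(-0.6667) + (-1.1667)·(5.3333) + (-3.1667)·(-1.6667) + (-2.1667)·(-0.6667) + (2.8333)·(-1.6667) + (0.8333)·(-0.6667)) / 5 = -6.6667/5 = -1.3333
  S[W,W] = ((-0.6667)·(-0.6667) + (5.3333)·(5.3333) + (-1.6667)·(-1.6667) + (-0.6667)·(-0.6667) + (-1.6667)·(-1.6667) + (-0.6667)·(-0.6667)) / 5 = 35.3333/5 = 7.0667

S is symmetric (S[j,i] = S[i,j]). Assembling:

S = [[5.9, -0.3, 2.2],
 [-0.3, 6.5667, -1.3333],
 [2.2, -1.3333, 7.0667]]


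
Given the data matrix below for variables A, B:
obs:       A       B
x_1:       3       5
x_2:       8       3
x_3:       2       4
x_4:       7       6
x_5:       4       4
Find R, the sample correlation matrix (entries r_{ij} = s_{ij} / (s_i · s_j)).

Step 1 — column means:
  mean(A) = (3 + 8 + 2 + 7 + 4) / 5 = 24/5 = 4.8
  mean(B) = (5 + 3 + 4 + 6 + 4) / 5 = 22/5 = 4.4

Step 2 — sample variances and covariances s[i,j] = (1/(n-1)) · Σ_k (x_{k,i} - mean_i) · (x_{k,j} - mean_j), with n-1 = 4:
  s[A,A] = ((-1.8)·(-1.8) + (3.2)·(3.2) + (-2.8)·(-2.8) + (2.2)·(2.2) + (-0.8)·(-0.8)) / 4 = 26.8/4 = 6.7
  s[A,B] = ((-1.8)·(0.6) + (3.2)·(-1.4) + (-2.8)·(-0.4) + (2.2)·(1.6) + (-0.8)·(-0.4)) / 4 = -0.6/4 = -0.15
  s[B,B] = ((0.6)·(0.6) + (-1.4)·(-1.4) + (-0.4)·(-0.4) + (1.6)·(1.6) + (-0.4)·(-0.4)) / 4 = 5.2/4 = 1.3
  Sample standard deviations s_i = √(s[i,i]):
  s(A) = √(6.7) = 2.5884
  s(B) = √(1.3) = 1.1402

Step 3 — r_{ij} = s_{ij} / (s_i · s_j):
  r[A,A] = 1 (diagonal).
  r[A,B] = -0.15 / (2.5884 · 1.1402) = -0.15 / 2.9513 = -0.0508
  r[B,B] = 1 (diagonal).

R is symmetric with unit diagonal. Assembling:

R = [[1, -0.0508],
 [-0.0508, 1]]


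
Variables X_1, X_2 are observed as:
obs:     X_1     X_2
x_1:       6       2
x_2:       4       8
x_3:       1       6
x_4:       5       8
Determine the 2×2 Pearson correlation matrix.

Step 1 — column means:
  mean(X_1) = (6 + 4 + 1 + 5) / 4 = 16/4 = 4
  mean(X_2) = (2 + 8 + 6 + 8) / 4 = 24/4 = 6

Step 2 — sample variances and covariances s[i,j] = (1/(n-1)) · Σ_k (x_{k,i} - mean_i) · (x_{k,j} - mean_j), with n-1 = 3:
  s[X_1,X_1] = ((2)·(2) + (0)·(0) + (-3)·(-3) + (1)·(1)) / 3 = 14/3 = 4.6667
  s[X_1,X_2] = ((2)·(-4) + (0)·(2) + (-3)·(0) + (1)·(2)) / 3 = -6/3 = -2
  s[X_2,X_2] = ((-4)·(-4) + (2)·(2) + (0)·(0) + (2)·(2)) / 3 = 24/3 = 8
  Sample standard deviations s_i = √(s[i,i]):
  s(X_1) = √(4.6667) = 2.1602
  s(X_2) = √(8) = 2.8284

Step 3 — r_{ij} = s_{ij} / (s_i · s_j):
  r[X_1,X_1] = 1 (diagonal).
  r[X_1,X_2] = -2 / (2.1602 · 2.8284) = -2 / 6.1101 = -0.3273
  r[X_2,X_2] = 1 (diagonal).

R is symmetric with unit diagonal. Assembling:

R = [[1, -0.3273],
 [-0.3273, 1]]


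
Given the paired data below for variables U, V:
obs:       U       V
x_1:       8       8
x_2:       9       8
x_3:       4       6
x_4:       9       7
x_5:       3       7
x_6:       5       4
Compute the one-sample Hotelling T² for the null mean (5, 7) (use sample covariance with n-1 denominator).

Step 1 — sample mean vector:
  mean(U) = (8 + 9 + 4 + 9 + 3 + 5) / 6 = 38/6 = 6.3333
  mean(V) = (8 + 8 + 6 + 7 + 7 + 4) / 6 = 40/6 = 6.6667
  x̄ = (6.3333, 6.6667),  deviation x̄ - mu_0 = (6.3333, 6.6667) - (5, 7) = (1.3333, -0.3333).

Step 2 — sample covariance matrix, S[i,j] = (1/(n-1)) · Σ_k (x_{k,i} - mean_i) · (x_{k,j} - mean_j), divisor n-1 = 5:
  S[U,U] = ((1.6667)·(1.6667) + (2.6667)·(2.6667) + (-2.3333)·(-2.3333) + (2.6667)·(2.6667) + (-3.3333)·(-3.3333) + (-1.3333)·(-1.3333)) / 5 = 35.3333/5 = 7.0667
  S[U,V] = ((1.6667)·(1.3333) + (2.6667)·(1.3333) + (-2.3333)·(-0.6667) + (2.6667)·(0.3333) + (-3.3333)·(0.3333) + (-1.3333)·(-2.6667)) / 5 = 10.6667/5 = 2.1333
  S[V,V] = ((1.3333)·(1.3333) + (1.3333)·(1.3333) + (-0.6667)·(-0.6667) + (0.3333)·(0.3333) + (0.3333)·(0.3333) + (-2.6667)·(-2.6667)) / 5 = 11.3333/5 = 2.2667
  S = [[7.0667, 2.1333],
 [2.1333, 2.2667]].

Step 3 — invert S. det(S) = 7.0667·2.2667 - (2.1333)² = 11.4667.
  S^{-1} = (1/det) · [[d, -b], [-b, a]] = [[0.1977, -0.186],
 [-0.186, 0.6163]].

Step 4 — quadratic form (x̄ - mu_0)^T · S^{-1} · (x̄ - mu_0):
  S^{-1} · (x̄ - mu_0) = (0.3256, -0.4535),
  (x̄ - mu_0)^T · [...] = (1.3333)·(0.3256) + (-0.3333)·(-0.4535) = 0.5853.

Step 5 — scale by n: T² = 6 · 0.5853 = 3.5116.

T² ≈ 3.5116


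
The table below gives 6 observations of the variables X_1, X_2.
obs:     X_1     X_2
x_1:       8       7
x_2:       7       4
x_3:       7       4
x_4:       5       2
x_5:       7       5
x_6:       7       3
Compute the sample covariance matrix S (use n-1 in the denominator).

Step 1 — column means:
  mean(X_1) = (8 + 7 + 7 + 5 + 7 + 7) / 6 = 41/6 = 6.8333
  mean(X_2) = (7 + 4 + 4 + 2 + 5 + 3) / 6 = 25/6 = 4.1667

Step 2 — sample covariance S[i,j] = (1/(n-1)) · Σ_k (x_{k,i} - mean_i) · (x_{k,j} - mean_j), with n-1 = 5.
  S[X_1,X_1] = ((1.1667)·(1.1667) + (0.1667)·(0.1667) + (0.1667)·(0.1667) + (-1.8333)·(-1.8333) + (0.1667)·(0.1667) + (0.1667)·(0.1667)) / 5 = 4.8333/5 = 0.9667
  S[X_1,X_2] = ((1.1667)·(2.8333) + (0.1667)·(-0.1667) + (0.1667)·(-0.1667) + (-1.8333)·(-2.1667) + (0.1667)·(0.8333) + (0.1667)·(-1.1667)) / 5 = 7.1667/5 = 1.4333
  S[X_2,X_2] = ((2.8333)·(2.8333) + (-0.1667)·(-0.1667) + (-0.1667)·(-0.1667) + (-2.1667)·(-2.1667) + (0.8333)·(0.8333) + (-1.1667)·(-1.1667)) / 5 = 14.8333/5 = 2.9667

S is symmetric (S[j,i] = S[i,j]). Assembling:

S = [[0.9667, 1.4333],
 [1.4333, 2.9667]]


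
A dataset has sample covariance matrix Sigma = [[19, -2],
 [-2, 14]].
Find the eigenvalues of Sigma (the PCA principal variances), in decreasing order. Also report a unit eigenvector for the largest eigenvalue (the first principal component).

Step 1 — characteristic polynomial of 2×2 Sigma:
  det(Sigma - λI) = λ² - trace · λ + det = 0.
  trace = 19 + 14 = 33, det = 19·14 - (-2)² = 262.
Step 2 — discriminant:
  Δ = trace² - 4·det = 1089 - 1048 = 41.
Step 3 — eigenvalues:
  λ = (trace ± √Δ)/2 = (33 ± 6.4031)/2,
  λ_1 = 19.7016,  λ_2 = 13.2984.

Step 4 — unit eigenvector for λ_1: solve (Sigma - λ_1 I)v = 0. First row:
  (19 - 19.7016)·v_x + (-2)·v_y = 0, i.e. (-0.7016)·v_x + (-2)·v_y = 0,
  so v ∝ (b, λ_1 - a) = (-2, 0.7016); multiply by -1 so the first entry is positive: u = (2, -0.7016).
  ||u|| = √((2)² + (-0.7016)²) = √(4.4922) ≈ 2.1195,
  v_1 = u/||u|| ≈ (0.9436, -0.331) (||v_1|| = 1).

λ_1 = 19.7016,  λ_2 = 13.2984;  v_1 ≈ (0.9436, -0.331)


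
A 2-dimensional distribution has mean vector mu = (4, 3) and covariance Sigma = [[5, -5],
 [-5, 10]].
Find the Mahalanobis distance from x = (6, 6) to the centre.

Step 1 — centre the observation: (x - mu) = (2, 3).

Step 2 — invert Sigma. det(Sigma) = 5·10 - (-5)² = 25.
  Sigma^{-1} = (1/det) · [[d, -b], [-b, a]] = [[0.4, 0.2],
 [0.2, 0.2]].

Step 3 — form the quadratic (x - mu)^T · Sigma^{-1} · (x - mu):
  Sigma^{-1} · (x - mu) = (1.4, 1).
  (x - mu)^T · [Sigma^{-1} · (x - mu)] = (2)·(1.4) + (3)·(1) = 5.8.

Step 4 — take square root: d = √(5.8) ≈ 2.4083.

d(x, mu) = √(5.8) ≈ 2.4083


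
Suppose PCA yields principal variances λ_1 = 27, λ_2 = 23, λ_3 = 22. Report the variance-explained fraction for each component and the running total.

Step 1 — total variance = trace(Sigma) = Σ λ_i = 27 + 23 + 22 = 72.

Step 2 — fraction explained by component i = λ_i / Σ λ:
  PC1: 27/72 = 0.375
  PC2: 23/72 = 0.3194
  PC3: 22/72 = 0.3056

Step 3 — cumulative fraction after k components = (λ_1 + ... + λ_k) / Σ λ:
  k = 1: 27/72 = 0.375
  k = 2: (27 + 23)/72 = 50/72 = 0.6944
  k = 3: (27 + 23 + 22)/72 = 72/72 = 1

Summary (fraction, with percent):

explained: PC1 0.375 (37.5%), PC2 0.3194 (31.94%), PC3 0.3056 (30.56%);  cumulative: 0.375, 0.6944, 1


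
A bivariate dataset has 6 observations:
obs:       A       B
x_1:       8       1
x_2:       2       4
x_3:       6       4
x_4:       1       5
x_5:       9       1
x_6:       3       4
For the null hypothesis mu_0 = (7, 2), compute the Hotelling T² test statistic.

Step 1 — sample mean vector:
  mean(A) = (8 + 2 + 6 + 1 + 9 + 3) / 6 = 29/6 = 4.8333
  mean(B) = (1 + 4 + 4 + 5 + 1 + 4) / 6 = 19/6 = 3.1667
  x̄ = (4.8333, 3.1667),  deviation x̄ - mu_0 = (4.8333, 3.1667) - (7, 2) = (-2.1667, 1.1667).

Step 2 — sample covariance matrix, S[i,j] = (1/(n-1)) · Σ_k (x_{k,i} - mean_i) · (x_{k,j} - mean_j), divisor n-1 = 5:
  S[A,A] = ((3.1667)·(3.1667) + (-2.8333)·(-2.8333) + (1.1667)·(1.1667) + (-3.8333)·(-3.8333) + (4.1667)·(4.1667) + (-1.8333)·(-1.8333)) / 5 = 54.8333/5 = 10.9667
  S[A,B] = ((3.1667)·(-2.1667) + (-2.8333)·(0.8333) + (1.1667)·(0.8333) + (-3.8333)·(1.8333) + (4.1667)·(-2.1667) + (-1.8333)·(0.8333)) / 5 = -25.8333/5 = -5.1667
  S[B,B] = ((-2.1667)·(-2.1667) + (0.8333)·(0.8333) + (0.8333)·(0.8333) + (1.8333)·(1.8333) + (-2.1667)·(-2.1667) + (0.8333)·(0.8333)) / 5 = 14.8333/5 = 2.9667
  S = [[10.9667, -5.1667],
 [-5.1667, 2.9667]].

Step 3 — invert S. det(S) = 10.9667·2.9667 - (-5.1667)² = 5.84.
  S^{-1} = (1/det) · [[d, -b], [-b, a]] = [[0.508, 0.8847],
 [0.8847, 1.8779]].

Step 4 — quadratic form (x̄ - mu_0)^T · S^{-1} · (x̄ - mu_0):
  S^{-1} · (x̄ - mu_0) = (-0.0685, 0.274),
  (x̄ - mu_0)^T · [...] = (-2.1667)·(-0.0685) + (1.1667)·(0.274) = 0.468.

Step 5 — scale by n: T² = 6 · 0.468 = 2.8082.

T² ≈ 2.8082


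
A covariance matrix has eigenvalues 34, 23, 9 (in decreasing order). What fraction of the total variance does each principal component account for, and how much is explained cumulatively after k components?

Step 1 — total variance = trace(Sigma) = Σ λ_i = 34 + 23 + 9 = 66.

Step 2 — fraction explained by component i = λ_i / Σ λ:
  PC1: 34/66 = 0.5152
  PC2: 23/66 = 0.3485
  PC3: 9/66 = 0.1364

Step 3 — cumulative fraction after k components = (λ_1 + ... + λ_k) / Σ λ:
  k = 1: 34/66 = 0.5152
  k = 2: (34 + 23)/66 = 57/66 = 0.8636
  k = 3: (34 + 23 + 9)/66 = 66/66 = 1

Summary (fraction, with percent):

explained: PC1 0.5152 (51.52%), PC2 0.3485 (34.85%), PC3 0.1364 (13.64%);  cumulative: 0.5152, 0.8636, 1


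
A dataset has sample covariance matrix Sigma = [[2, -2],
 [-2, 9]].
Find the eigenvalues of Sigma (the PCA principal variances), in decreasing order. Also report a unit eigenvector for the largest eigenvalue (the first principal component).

Step 1 — characteristic polynomial of 2×2 Sigma:
  det(Sigma - λI) = λ² - trace · λ + det = 0.
  trace = 2 + 9 = 11, det = 2·9 - (-2)² = 14.
Step 2 — discriminant:
  Δ = trace² - 4·det = 121 - 56 = 65.
Step 3 — eigenvalues:
  λ = (trace ± √Δ)/2 = (11 ± 8.0623)/2,
  λ_1 = 9.5311,  λ_2 = 1.4689.

Step 4 — unit eigenvector for λ_1: solve (Sigma - λ_1 I)v = 0. First row:
  (2 - 9.5311)·v_x + (-2)·v_y = 0, i.e. (-7.5311)·v_x + (-2)·v_y = 0,
  so v ∝ (b, λ_1 - a) = (-2, 7.5311); multiply by -1 so the first entry is positive: u = (2, -7.5311).
  ||u|| = √((2)² + (-7.5311)²) = √(60.7179) ≈ 7.7922,
  v_1 = u/||u|| ≈ (0.2567, -0.9665) (||v_1|| = 1).

λ_1 = 9.5311,  λ_2 = 1.4689;  v_1 ≈ (0.2567, -0.9665)


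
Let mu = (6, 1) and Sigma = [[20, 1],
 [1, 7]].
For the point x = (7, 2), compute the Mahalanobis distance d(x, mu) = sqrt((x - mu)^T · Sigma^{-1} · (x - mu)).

Step 1 — centre the observation: (x - mu) = (1, 1).

Step 2 — invert Sigma. det(Sigma) = 20·7 - (1)² = 139.
  Sigma^{-1} = (1/det) · [[d, -b], [-b, a]] = [[0.0504, -0.0072],
 [-0.0072, 0.1439]].

Step 3 — form the quadratic (x - mu)^T · Sigma^{-1} · (x - mu):
  Sigma^{-1} · (x - mu) = (0.0432, 0.1367).
  (x - mu)^T · [Sigma^{-1} · (x - mu)] = (1)·(0.0432) + (1)·(0.1367) = 0.1799.

Step 4 — take square root: d = √(0.1799) ≈ 0.4241.

d(x, mu) = √(0.1799) ≈ 0.4241


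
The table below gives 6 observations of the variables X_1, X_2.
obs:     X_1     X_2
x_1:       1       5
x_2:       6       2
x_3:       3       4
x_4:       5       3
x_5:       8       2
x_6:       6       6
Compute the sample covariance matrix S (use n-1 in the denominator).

Step 1 — column means:
  mean(X_1) = (1 + 6 + 3 + 5 + 8 + 6) / 6 = 29/6 = 4.8333
  mean(X_2) = (5 + 2 + 4 + 3 + 2 + 6) / 6 = 22/6 = 3.6667

Step 2 — sample covariance S[i,j] = (1/(n-1)) · Σ_k (x_{k,i} - mean_i) · (x_{k,j} - mean_j), with n-1 = 5.
  S[X_1,X_1] = ((-3.8333)·(-3.8333) + (1.1667)·(1.1667) + (-1.8333)·(-1.8333) + (0.1667)·(0.1667) + (3.1667)·(3.1667) + (1.1667)·(1.1667)) / 5 = 30.8333/5 = 6.1667
  S[X_1,X_2] = ((-3.8333)·(1.3333) + (1.1667)·(-1.6667) + (-1.8333)·(0.3333) + (0.1667)·(-0.6667) + (3.1667)·(-1.6667) + (1.1667)·(2.3333)) / 5 = -10.3333/5 = -2.0667
  S[X_2,X_2] = ((1.3333)·(1.3333) + (-1.6667)·(-1.6667) + (0.3333)·(0.3333) + (-0.6667)·(-0.6667) + (-1.6667)·(-1.6667) + (2.3333)·(2.3333)) / 5 = 13.3333/5 = 2.6667

S is symmetric (S[j,i] = S[i,j]). Assembling:

S = [[6.1667, -2.0667],
 [-2.0667, 2.6667]]


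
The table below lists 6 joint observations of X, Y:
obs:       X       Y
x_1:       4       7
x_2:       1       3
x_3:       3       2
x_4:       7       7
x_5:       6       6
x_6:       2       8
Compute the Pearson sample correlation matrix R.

Step 1 — column means:
  mean(X) = (4 + 1 + 3 + 7 + 6 + 2) / 6 = 23/6 = 3.8333
  mean(Y) = (7 + 3 + 2 + 7 + 6 + 8) / 6 = 33/6 = 5.5

Step 2 — sample variances and covariances s[i,j] = (1/(n-1)) · Σ_k (x_{k,i} - mean_i) · (x_{k,j} - mean_j), with n-1 = 5:
  s[X,X] = ((0.1667)·(0.1667) + (-2.8333)·(-2.8333) + (-0.8333)·(-0.8333) + (3.1667)·(3.1667) + (2.1667)·(2.1667) + (-1.8333)·(-1.8333)) / 5 = 26.8333/5 = 5.3667
  s[X,Y] = ((0.1667)·(1.5) + (-2.8333)·(-2.5) + (-0.8333)·(-3.5) + (3.1667)·(1.5) + (2.1667)·(0.5) + (-1.8333)·(2.5)) / 5 = 11.5/5 = 2.3
  s[Y,Y] = ((1.5)·(1.5) + (-2.5)·(-2.5) + (-3.5)·(-3.5) + (1.5)·(1.5) + (0.5)·(0.5) + (2.5)·(2.5)) / 5 = 29.5/5 = 5.9
  Sample standard deviations s_i = √(s[i,i]):
  s(X) = √(5.3667) = 2.3166
  s(Y) = √(5.9) = 2.429

Step 3 — r_{ij} = s_{ij} / (s_i · s_j):
  r[X,X] = 1 (diagonal).
  r[X,Y] = 2.3 / (2.3166 · 2.429) = 2.3 / 5.627 = 0.4087
  r[Y,Y] = 1 (diagonal).

R is symmetric with unit diagonal. Assembling:

R = [[1, 0.4087],
 [0.4087, 1]]


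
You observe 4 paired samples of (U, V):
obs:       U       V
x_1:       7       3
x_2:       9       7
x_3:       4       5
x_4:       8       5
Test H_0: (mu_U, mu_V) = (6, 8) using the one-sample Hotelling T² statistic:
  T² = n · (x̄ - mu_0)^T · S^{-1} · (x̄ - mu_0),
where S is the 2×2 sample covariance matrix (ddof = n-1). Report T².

Step 1 — sample mean vector:
  mean(U) = (7 + 9 + 4 + 8) / 4 = 28/4 = 7
  mean(V) = (3 + 7 + 5 + 5) / 4 = 20/4 = 5
  x̄ = (7, 5),  deviation x̄ - mu_0 = (7, 5) - (6, 8) = (1, -3).

Step 2 — sample covariance matrix, S[i,j] = (1/(n-1)) · Σ_k (x_{k,i} - mean_i) · (x_{k,j} - mean_j), divisor n-1 = 3:
  S[U,U] = ((0)·(0) + (2)·(2) + (-3)·(-3) + (1)·(1)) / 3 = 14/3 = 4.6667
  S[U,V] = ((0)·(-2) + (2)·(2) + (-3)·(0) + (1)·(0)) / 3 = 4/3 = 1.3333
  S[V,V] = ((-2)·(-2) + (2)·(2) + (0)·(0) + (0)·(0)) / 3 = 8/3 = 2.6667
  S = [[4.6667, 1.3333],
 [1.3333, 2.6667]].

Step 3 — invert S. det(S) = 4.6667·2.6667 - (1.3333)² = 10.6667.
  S^{-1} = (1/det) · [[d, -b], [-b, a]] = [[0.25, -0.125],
 [-0.125, 0.4375]].

Step 4 — quadratic form (x̄ - mu_0)^T · S^{-1} · (x̄ - mu_0):
  S^{-1} · (x̄ - mu_0) = (0.625, -1.4375),
  (x̄ - mu_0)^T · [...] = (1)·(0.625) + (-3)·(-1.4375) = 4.9375.

Step 5 — scale by n: T² = 4 · 4.9375 = 19.75.

T² ≈ 19.75


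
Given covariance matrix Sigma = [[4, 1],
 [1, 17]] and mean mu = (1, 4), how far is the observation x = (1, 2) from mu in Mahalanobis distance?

Step 1 — centre the observation: (x - mu) = (0, -2).

Step 2 — invert Sigma. det(Sigma) = 4·17 - (1)² = 67.
  Sigma^{-1} = (1/det) · [[d, -b], [-b, a]] = [[0.2537, -0.0149],
 [-0.0149, 0.0597]].

Step 3 — form the quadratic (x - mu)^T · Sigma^{-1} · (x - mu):
  Sigma^{-1} · (x - mu) = (0.0299, -0.1194).
  (x - mu)^T · [Sigma^{-1} · (x - mu)] = (0)·(0.0299) + (-2)·(-0.1194) = 0.2388.

Step 4 — take square root: d = √(0.2388) ≈ 0.4887.

d(x, mu) = √(0.2388) ≈ 0.4887


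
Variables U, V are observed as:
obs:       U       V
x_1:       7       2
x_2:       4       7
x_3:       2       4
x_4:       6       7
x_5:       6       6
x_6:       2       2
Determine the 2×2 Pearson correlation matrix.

Step 1 — column means:
  mean(U) = (7 + 4 + 2 + 6 + 6 + 2) / 6 = 27/6 = 4.5
  mean(V) = (2 + 7 + 4 + 7 + 6 + 2) / 6 = 28/6 = 4.6667

Step 2 — sample variances and covariances s[i,j] = (1/(n-1)) · Σ_k (x_{k,i} - mean_i) · (x_{k,j} - mean_j), with n-1 = 5:
  s[U,U] = ((2.5)·(2.5) + (-0.5)·(-0.5) + (-2.5)·(-2.5) + (1.5)·(1.5) + (1.5)·(1.5) + (-2.5)·(-2.5)) / 5 = 23.5/5 = 4.7
  s[U,V] = ((2.5)·(-2.6667) + (-0.5)·(2.3333) + (-2.5)·(-0.6667) + (1.5)·(2.3333) + (1.5)·(1.3333) + (-2.5)·(-2.6667)) / 5 = 6/5 = 1.2
  s[V,V] = ((-2.6667)·(-2.6667) + (2.3333)·(2.3333) + (-0.6667)·(-0.6667) + (2.3333)·(2.3333) + (1.3333)·(1.3333) + (-2.6667)·(-2.6667)) / 5 = 27.3333/5 = 5.4667
  Sample standard deviations s_i = √(s[i,i]):
  s(U) = √(4.7) = 2.1679
  s(V) = √(5.4667) = 2.3381

Step 3 — r_{ij} = s_{ij} / (s_i · s_j):
  r[U,U] = 1 (diagonal).
  r[U,V] = 1.2 / (2.1679 · 2.3381) = 1.2 / 5.0689 = 0.2367
  r[V,V] = 1 (diagonal).

R is symmetric with unit diagonal. Assembling:

R = [[1, 0.2367],
 [0.2367, 1]]


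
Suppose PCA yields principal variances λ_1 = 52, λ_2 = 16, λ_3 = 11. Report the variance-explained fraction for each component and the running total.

Step 1 — total variance = trace(Sigma) = Σ λ_i = 52 + 16 + 11 = 79.

Step 2 — fraction explained by component i = λ_i / Σ λ:
  PC1: 52/79 = 0.6582
  PC2: 16/79 = 0.2025
  PC3: 11/79 = 0.1392

Step 3 — cumulative fraction after k components = (λ_1 + ... + λ_k) / Σ λ:
  k = 1: 52/79 = 0.6582
  k = 2: (52 + 16)/79 = 68/79 = 0.8608
  k = 3: (52 + 16 + 11)/79 = 79/79 = 1

Summary (fraction, with percent):

explained: PC1 0.6582 (65.82%), PC2 0.2025 (20.25%), PC3 0.1392 (13.92%);  cumulative: 0.6582, 0.8608, 1


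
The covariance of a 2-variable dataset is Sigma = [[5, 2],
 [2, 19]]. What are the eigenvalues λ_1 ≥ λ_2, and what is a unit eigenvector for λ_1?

Step 1 — characteristic polynomial of 2×2 Sigma:
  det(Sigma - λI) = λ² - trace · λ + det = 0.
  trace = 5 + 19 = 24, det = 5·19 - (2)² = 91.
Step 2 — discriminant:
  Δ = trace² - 4·det = 576 - 364 = 212.
Step 3 — eigenvalues:
  λ = (trace ± √Δ)/2 = (24 ± 14.5602)/2,
  λ_1 = 19.2801,  λ_2 = 4.7199.

Step 4 — unit eigenvector for λ_1: solve (Sigma - λ_1 I)v = 0. First row:
  (5 - 19.2801)·v_x + (2)·v_y = 0, i.e. (-14.2801)·v_x + (2)·v_y = 0,
  so v ∝ (b, λ_1 - a) = (2, 14.2801) = u.
  ||u|| = √((2)² + (14.2801)²) = √(207.9215) ≈ 14.4195,
  v_1 = u/||u|| ≈ (0.1387, 0.9903) (||v_1|| = 1).

λ_1 = 19.2801,  λ_2 = 4.7199;  v_1 ≈ (0.1387, 0.9903)


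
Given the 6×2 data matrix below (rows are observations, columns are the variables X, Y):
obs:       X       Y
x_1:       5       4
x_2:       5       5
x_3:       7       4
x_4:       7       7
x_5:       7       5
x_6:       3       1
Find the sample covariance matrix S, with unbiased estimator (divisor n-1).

Step 1 — column means:
  mean(X) = (5 + 5 + 7 + 7 + 7 + 3) / 6 = 34/6 = 5.6667
  mean(Y) = (4 + 5 + 4 + 7 + 5 + 1) / 6 = 26/6 = 4.3333

Step 2 — sample covariance S[i,j] = (1/(n-1)) · Σ_k (x_{k,i} - mean_i) · (x_{k,j} - mean_j), with n-1 = 5.
  S[X,X] = ((-0.6667)·(-0.6667) + (-0.6667)·(-0.6667) + (1.3333)·(1.3333) + (1.3333)·(1.3333) + (1.3333)·(1.3333) + (-2.6667)·(-2.6667)) / 5 = 13.3333/5 = 2.6667
  S[X,Y] = ((-0.6667)·(-0.3333) + (-0.6667)·(0.6667) + (1.3333)·(-0.3333) + (1.3333)·(2.6667) + (1.3333)·(0.6667) + (-2.6667)·(-3.3333)) / 5 = 12.6667/5 = 2.5333
  S[Y,Y] = ((-0.3333)·(-0.3333) + (0.6667)·(0.6667) + (-0.3333)·(-0.3333) + (2.6667)·(2.6667) + (0.6667)·(0.6667) + (-3.3333)·(-3.3333)) / 5 = 19.3333/5 = 3.8667

S is symmetric (S[j,i] = S[i,j]). Assembling:

S = [[2.6667, 2.5333],
 [2.5333, 3.8667]]


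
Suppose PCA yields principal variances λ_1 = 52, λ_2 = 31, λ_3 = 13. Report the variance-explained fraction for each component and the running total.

Step 1 — total variance = trace(Sigma) = Σ λ_i = 52 + 31 + 13 = 96.

Step 2 — fraction explained by component i = λ_i / Σ λ:
  PC1: 52/96 = 0.5417
  PC2: 31/96 = 0.3229
  PC3: 13/96 = 0.1354

Step 3 — cumulative fraction after k components = (λ_1 + ... + λ_k) / Σ λ:
  k = 1: 52/96 = 0.5417
  k = 2: (52 + 31)/96 = 83/96 = 0.8646
  k = 3: (52 + 31 + 13)/96 = 96/96 = 1

Summary (fraction, with percent):

explained: PC1 0.5417 (54.17%), PC2 0.3229 (32.29%), PC3 0.1354 (13.54%);  cumulative: 0.5417, 0.8646, 1


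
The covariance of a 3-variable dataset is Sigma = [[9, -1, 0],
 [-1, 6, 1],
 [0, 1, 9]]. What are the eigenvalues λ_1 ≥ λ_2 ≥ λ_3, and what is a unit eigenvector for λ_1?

Step 1 — characteristic polynomial p(λ) = det(λI - Sigma) = λ³ - tr·λ² + c_1·λ - det, where tr = trace, c_1 = sum of the principal 2×2 minors, det = det(Sigma):
  tr = 9 + 6 + 9 = 24,
  c_1 = (9·6 - (-1)²) + (9·9 - (0)²) + (6·9 - (1)²) = 53 + 81 + 53 = 187,
  det = 9·(6·9 - (1)²) - (-1)·((-1)·9 - (1)·(0)) + (0)·((-1)·(1) - 6·(0)) = 9·(53) - (-1)·(-9) + (0)·(-1) = 468.
  So p(λ) = λ³ - 24λ² + 187λ - 468.
Step 2 — look for an integer root (rational root theorem: any rational root is an integer divisor of 468). Testing λ = 9:
  p(9) = 729 - 1944 + 1683 - 468 = 0  ✓
  Dividing out (λ - 9): p(λ) = (λ - 9)(λ² - 15λ + 52).
Step 3 — remaining eigenvalues from the quadratic λ² - 15λ + 52 = 0:
  Δ = 15² - 4·52 = 225 - 208 = 17,  λ = (15 ± √17)/2 = (15 ± 4.1231)/2 ≈ 9.5616 or 5.4384.
  Sorted: λ_1 = 9.5616,  λ_2 = 9,  λ_3 = 5.4384  (check: sum = 24 = tr ✓).

Step 4 — unit eigenvector for λ_1 ≈ 9.5616: v spans the null space of (Sigma - λ_1 I), whose rows are
  r_1 = (-0.5616, -1, 0),  r_2 = (-1, -3.5616, 1),  r_3 = (0, 1, -0.5616).
  v is orthogonal to every row, so take v ∝ r_1 × r_2 = ((-1)·(1) - (0)·(-3.5616), (0)·(-1) - (-0.5616)·(1), (-0.5616)·(-3.5616) - (-1)·(-1)) ≈ (-1, 0.5616, 1).
  Rescale (multiply by -1 so the first nonzero entry is positive): u = (1, -0.5616, -1).
  ||u|| = √((1)² + (-0.5616)² + (-1)²) = √(2.3153) ≈ 1.5216,  v_1 = u/||u|| ≈ (0.6572, -0.369, -0.6572) (||v_1|| = 1).

λ_1 = 9.5616,  λ_2 = 9,  λ_3 = 5.4384;  v_1 ≈ (0.6572, -0.369, -0.6572)


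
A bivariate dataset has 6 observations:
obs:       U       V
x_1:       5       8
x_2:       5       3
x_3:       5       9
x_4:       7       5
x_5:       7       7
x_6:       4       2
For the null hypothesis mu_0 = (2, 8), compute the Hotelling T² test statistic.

Step 1 — sample mean vector:
  mean(U) = (5 + 5 + 5 + 7 + 7 + 4) / 6 = 33/6 = 5.5
  mean(V) = (8 + 3 + 9 + 5 + 7 + 2) / 6 = 34/6 = 5.6667
  x̄ = (5.5, 5.6667),  deviation x̄ - mu_0 = (5.5, 5.6667) - (2, 8) = (3.5, -2.3333).

Step 2 — sample covariance matrix, S[i,j] = (1/(n-1)) · Σ_k (x_{k,i} - mean_i) · (x_{k,j} - mean_j), divisor n-1 = 5:
  S[U,U] = ((-0.5)·(-0.5) + (-0.5)·(-0.5) + (-0.5)·(-0.5) + (1.5)·(1.5) + (1.5)·(1.5) + (-1.5)·(-1.5)) / 5 = 7.5/5 = 1.5
  S[U,V] = ((-0.5)·(2.3333) + (-0.5)·(-2.6667) + (-0.5)·(3.3333) + (1.5)·(-0.6667) + (1.5)·(1.3333) + (-1.5)·(-3.6667)) / 5 = 5/5 = 1
  S[V,V] = ((2.3333)·(2.3333) + (-2.6667)·(-2.6667) + (3.3333)·(3.3333) + (-0.6667)·(-0.6667) + (1.3333)·(1.3333) + (-3.6667)·(-3.6667)) / 5 = 39.3333/5 = 7.8667
  S = [[1.5, 1],
 [1, 7.8667]].

Step 3 — invert S. det(S) = 1.5·7.8667 - (1)² = 10.8.
  S^{-1} = (1/det) · [[d, -b], [-b, a]] = [[0.7284, -0.0926],
 [-0.0926, 0.1389]].

Step 4 — quadratic form (x̄ - mu_0)^T · S^{-1} · (x̄ - mu_0):
  S^{-1} · (x̄ - mu_0) = (2.7654, -0.6481),
  (x̄ - mu_0)^T · [...] = (3.5)·(2.7654) + (-2.3333)·(-0.6481) = 11.1914.

Step 5 — scale by n: T² = 6 · 11.1914 = 67.1481.

T² ≈ 67.1481


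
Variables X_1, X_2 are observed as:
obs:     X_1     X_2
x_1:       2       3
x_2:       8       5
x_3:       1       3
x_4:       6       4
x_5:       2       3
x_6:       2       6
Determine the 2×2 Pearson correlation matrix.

Step 1 — column means:
  mean(X_1) = (2 + 8 + 1 + 6 + 2 + 2) / 6 = 21/6 = 3.5
  mean(X_2) = (3 + 5 + 3 + 4 + 3 + 6) / 6 = 24/6 = 4

Step 2 — sample variances and covariances s[i,j] = (1/(n-1)) · Σ_k (x_{k,i} - mean_i) · (x_{k,j} - mean_j), with n-1 = 5:
  s[X_1,X_1] = ((-1.5)·(-1.5) + (4.5)·(4.5) + (-2.5)·(-2.5) + (2.5)·(2.5) + (-1.5)·(-1.5) + (-1.5)·(-1.5)) / 5 = 39.5/5 = 7.9
  s[X_1,X_2] = ((-1.5)·(-1) + (4.5)·(1) + (-2.5)·(-1) + (2.5)·(0) + (-1.5)·(-1) + (-1.5)·(2)) / 5 = 7/5 = 1.4
  s[X_2,X_2] = ((-1)·(-1) + (1)·(1) + (-1)·(-1) + (0)·(0) + (-1)·(-1) + (2)·(2)) / 5 = 8/5 = 1.6
  Sample standard deviations s_i = √(s[i,i]):
  s(X_1) = √(7.9) = 2.8107
  s(X_2) = √(1.6) = 1.2649

Step 3 — r_{ij} = s_{ij} / (s_i · s_j):
  r[X_1,X_1] = 1 (diagonal).
  r[X_1,X_2] = 1.4 / (2.8107 · 1.2649) = 1.4 / 3.5553 = 0.3938
  r[X_2,X_2] = 1 (diagonal).

R is symmetric with unit diagonal. Assembling:

R = [[1, 0.3938],
 [0.3938, 1]]


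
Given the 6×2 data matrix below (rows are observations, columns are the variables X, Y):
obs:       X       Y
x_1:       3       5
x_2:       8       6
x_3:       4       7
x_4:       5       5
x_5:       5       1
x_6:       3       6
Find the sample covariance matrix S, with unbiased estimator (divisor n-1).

Step 1 — column means:
  mean(X) = (3 + 8 + 4 + 5 + 5 + 3) / 6 = 28/6 = 4.6667
  mean(Y) = (5 + 6 + 7 + 5 + 1 + 6) / 6 = 30/6 = 5

Step 2 — sample covariance S[i,j] = (1/(n-1)) · Σ_k (x_{k,i} - mean_i) · (x_{k,j} - mean_j), with n-1 = 5.
  S[X,X] = ((-1.6667)·(-1.6667) + (3.3333)·(3.3333) + (-0.6667)·(-0.6667) + (0.3333)·(0.3333) + (0.3333)·(0.3333) + (-1.6667)·(-1.6667)) / 5 = 17.3333/5 = 3.4667
  S[X,Y] = ((-1.6667)·(0) + (3.3333)·(1) + (-0.6667)·(2) + (0.3333)·(0) + (0.3333)·(-4) + (-1.6667)·(1)) / 5 = -1/5 = -0.2
  S[Y,Y] = ((0)·(0) + (1)·(1) + (2)·(2) + (0)·(0) + (-4)·(-4) + (1)·(1)) / 5 = 22/5 = 4.4

S is symmetric (S[j,i] = S[i,j]). Assembling:

S = [[3.4667, -0.2],
 [-0.2, 4.4]]


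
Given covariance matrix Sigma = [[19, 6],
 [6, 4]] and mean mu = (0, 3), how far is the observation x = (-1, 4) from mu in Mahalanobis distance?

Step 1 — centre the observation: (x - mu) = (-1, 1).

Step 2 — invert Sigma. det(Sigma) = 19·4 - (6)² = 40.
  Sigma^{-1} = (1/det) · [[d, -b], [-b, a]] = [[0.1, -0.15],
 [-0.15, 0.475]].

Step 3 — form the quadratic (x - mu)^T · Sigma^{-1} · (x - mu):
  Sigma^{-1} · (x - mu) = (-0.25, 0.625).
  (x - mu)^T · [Sigma^{-1} · (x - mu)] = (-1)·(-0.25) + (1)·(0.625) = 0.875.

Step 4 — take square root: d = √(0.875) ≈ 0.9354.

d(x, mu) = √(0.875) ≈ 0.9354


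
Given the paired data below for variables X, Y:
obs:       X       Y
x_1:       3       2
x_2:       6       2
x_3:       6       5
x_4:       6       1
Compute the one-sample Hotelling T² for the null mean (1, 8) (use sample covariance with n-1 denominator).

Step 1 — sample mean vector:
  mean(X) = (3 + 6 + 6 + 6) / 4 = 21/4 = 5.25
  mean(Y) = (2 + 2 + 5 + 1) / 4 = 10/4 = 2.5
  x̄ = (5.25, 2.5),  deviation x̄ - mu_0 = (5.25, 2.5) - (1, 8) = (4.25, -5.5).

Step 2 — sample covariance matrix, S[i,j] = (1/(n-1)) · Σ_k (x_{k,i} - mean_i) · (x_{k,j} - mean_j), divisor n-1 = 3:
  S[X,X] = ((-2.25)·(-2.25) + (0.75)·(0.75) + (0.75)·(0.75) + (0.75)·(0.75)) / 3 = 6.75/3 = 2.25
  S[X,Y] = ((-2.25)·(-0.5) + (0.75)·(-0.5) + (0.75)·(2.5) + (0.75)·(-1.5)) / 3 = 1.5/3 = 0.5
  S[Y,Y] = ((-0.5)·(-0.5) + (-0.5)·(-0.5) + (2.5)·(2.5) + (-1.5)·(-1.5)) / 3 = 9/3 = 3
  S = [[2.25, 0.5],
 [0.5, 3]].

Step 3 — invert S. det(S) = 2.25·3 - (0.5)² = 6.5.
  S^{-1} = (1/det) · [[d, -b], [-b, a]] = [[0.4615, -0.0769],
 [-0.0769, 0.3462]].

Step 4 — quadratic form (x̄ - mu_0)^T · S^{-1} · (x̄ - mu_0):
  S^{-1} · (x̄ - mu_0) = (2.3846, -2.2308),
  (x̄ - mu_0)^T · [...] = (4.25)·(2.3846) + (-5.5)·(-2.2308) = 22.4038.

Step 5 — scale by n: T² = 4 · 22.4038 = 89.6154.

T² ≈ 89.6154


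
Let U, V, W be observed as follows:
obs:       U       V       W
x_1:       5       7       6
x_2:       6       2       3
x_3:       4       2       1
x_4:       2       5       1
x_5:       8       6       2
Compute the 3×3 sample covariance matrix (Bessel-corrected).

Step 1 — column means:
  mean(U) = (5 + 6 + 4 + 2 + 8) / 5 = 25/5 = 5
  mean(V) = (7 + 2 + 2 + 5 + 6) / 5 = 22/5 = 4.4
  mean(W) = (6 + 3 + 1 + 1 + 2) / 5 = 13/5 = 2.6

Step 2 — sample covariance S[i,j] = (1/(n-1)) · Σ_k (x_{k,i} - mean_i) · (x_{k,j} - mean_j), with n-1 = 4.
  S[U,U] = ((0)·(0) + (1)·(1) + (-1)·(-1) + (-3)·(-3) + (3)·(3)) / 4 = 20/4 = 5
  S[U,V] = ((0)·(2.6) + (1)·(-2.4) + (-1)·(-2.4) + (-3)·(0.6) + (3)·(1.6)) / 4 = 3/4 = 0.75
  S[U,W] = ((0)·(3.4) + (1)·(0.4) + (-1)·(-1.6) + (-3)·(-1.6) + (3)·(-0.6)) / 4 = 5/4 = 1.25
  S[V,V] = ((2.6)·(2.6) + (-2.4)·(-2.4) + (-2.4)·(-2.4) + (0.6)·(0.6) + (1.6)·(1.6)) / 4 = 21.2/4 = 5.3
  S[V,W] = ((2.6)·(3.4) + (-2.4)·(0.4) + (-2.4)·(-1.6) + (0.6)·(-1.6) + (1.6)·(-0.6)) / 4 = 9.8/4 = 2.45
  S[W,W] = ((3.4)·(3.4) + (0.4)·(0.4) + (-1.6)·(-1.6) + (-1.6)·(-1.6) + (-0.6)·(-0.6)) / 4 = 17.2/4 = 4.3

S is symmetric (S[j,i] = S[i,j]). Assembling:

S = [[5, 0.75, 1.25],
 [0.75, 5.3, 2.45],
 [1.25, 2.45, 4.3]]


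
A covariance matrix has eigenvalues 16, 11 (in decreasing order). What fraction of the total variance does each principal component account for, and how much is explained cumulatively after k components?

Step 1 — total variance = trace(Sigma) = Σ λ_i = 16 + 11 = 27.

Step 2 — fraction explained by component i = λ_i / Σ λ:
  PC1: 16/27 = 0.5926
  PC2: 11/27 = 0.4074

Step 3 — cumulative fraction after k components = (λ_1 + ... + λ_k) / Σ λ:
  k = 1: 16/27 = 0.5926
  k = 2: (16 + 11)/27 = 27/27 = 1

Summary (fraction, with percent):

explained: PC1 0.5926 (59.26%), PC2 0.4074 (40.74%);  cumulative: 0.5926, 1


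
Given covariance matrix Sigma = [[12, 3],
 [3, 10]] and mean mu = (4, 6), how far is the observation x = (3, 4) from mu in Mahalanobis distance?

Step 1 — centre the observation: (x - mu) = (-1, -2).

Step 2 — invert Sigma. det(Sigma) = 12·10 - (3)² = 111.
  Sigma^{-1} = (1/det) · [[d, -b], [-b, a]] = [[0.0901, -0.027],
 [-0.027, 0.1081]].

Step 3 — form the quadratic (x - mu)^T · Sigma^{-1} · (x - mu):
  Sigma^{-1} · (x - mu) = (-0.036, -0.1892).
  (x - mu)^T · [Sigma^{-1} · (x - mu)] = (-1)·(-0.036) + (-2)·(-0.1892) = 0.4144.

Step 4 — take square root: d = √(0.4144) ≈ 0.6438.

d(x, mu) = √(0.4144) ≈ 0.6438


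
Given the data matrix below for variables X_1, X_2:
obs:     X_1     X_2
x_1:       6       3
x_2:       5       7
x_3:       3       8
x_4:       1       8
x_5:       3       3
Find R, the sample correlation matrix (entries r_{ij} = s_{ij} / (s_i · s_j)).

Step 1 — column means:
  mean(X_1) = (6 + 5 + 3 + 1 + 3) / 5 = 18/5 = 3.6
  mean(X_2) = (3 + 7 + 8 + 8 + 3) / 5 = 29/5 = 5.8

Step 2 — sample variances and covariances s[i,j] = (1/(n-1)) · Σ_k (x_{k,i} - mean_i) · (x_{k,j} - mean_j), with n-1 = 4:
  s[X_1,X_1] = ((2.4)·(2.4) + (1.4)·(1.4) + (-0.6)·(-0.6) + (-2.6)·(-2.6) + (-0.6)·(-0.6)) / 4 = 15.2/4 = 3.8
  s[X_1,X_2] = ((2.4)·(-2.8) + (1.4)·(1.2) + (-0.6)·(2.2) + (-2.6)·(2.2) + (-0.6)·(-2.8)) / 4 = -10.4/4 = -2.6
  s[X_2,X_2] = ((-2.8)·(-2.8) + (1.2)·(1.2) + (2.2)·(2.2) + (2.2)·(2.2) + (-2.8)·(-2.8)) / 4 = 26.8/4 = 6.7
  Sample standard deviations s_i = √(s[i,i]):
  s(X_1) = √(3.8) = 1.9494
  s(X_2) = √(6.7) = 2.5884

Step 3 — r_{ij} = s_{ij} / (s_i · s_j):
  r[X_1,X_1] = 1 (diagonal).
  r[X_1,X_2] = -2.6 / (1.9494 · 2.5884) = -2.6 / 5.0458 = -0.5153
  r[X_2,X_2] = 1 (diagonal).

R is symmetric with unit diagonal. Assembling:

R = [[1, -0.5153],
 [-0.5153, 1]]


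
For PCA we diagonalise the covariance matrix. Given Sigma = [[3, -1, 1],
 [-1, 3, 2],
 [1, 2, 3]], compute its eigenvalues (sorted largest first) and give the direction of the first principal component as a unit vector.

Step 1 — characteristic polynomial p(λ) = det(λI - Sigma) = λ³ - tr·λ² + c_1·λ - det, where tr = trace, c_1 = sum of the principal 2×2 minors, det = det(Sigma):
  tr = 3 + 3 + 3 = 9,
  c_1 = (3·3 - (-1)²) + (3·3 - (1)²) + (3·3 - (2)²) = 8 + 8 + 5 = 21,
  det = 3·(3·3 - (2)²) - (-1)·((-1)·3 - (2)·(1)) + (1)·((-1)·(2) - 3·(1)) = 3·(5) - (-1)·(-5) + (1)·(-5) = 5.
  So p(λ) = λ³ - 9λ² + 21λ - 5.
Step 2 — look for an integer root (rational root theorem: any rational root is an integer divisor of 5). Testing λ = 5:
  p(5) = 125 - 225 + 105 - 5 = 0  ✓
  Dividing out (λ - 5): p(λ) = (λ - 5)(λ² - 4λ + 1).
Step 3 — remaining eigenvalues from the quadratic λ² - 4λ + 1 = 0:
  Δ = 4² - 4·1 = 16 - 4 = 12,  λ = (4 ± √12)/2 = (4 ± 3.4641)/2 ≈ 3.7321 or 0.2679.
  Sorted: λ_1 = 5,  λ_2 = 3.7321,  λ_3 = 0.2679  (check: sum = 9 = tr ✓).

Step 4 — unit eigenvector for λ_1 = 5: v spans the null space of (Sigma - λ_1 I), whose rows are
  r_1 = (-2, -1, 1),  r_2 = (-1, -2, 2),  r_3 = (1, 2, -2).
  v is orthogonal to every row, so take v ∝ r_1 × r_2 = ((-1)·(2) - (1)·(-2), (1)·(-1) - (-2)·(2), (-2)·(-2) - (-1)·(-1)) = (0, 3, 3).
  Rescale (divide by 3): u = (0, 1, 1).
  ||u|| = √((0)² + (1)² + (1)²) = √(2) ≈ 1.4142,  v_1 = u/||u|| ≈ (0, 0.7071, 0.7071) (||v_1|| = 1).

λ_1 = 5,  λ_2 = 3.7321,  λ_3 = 0.2679;  v_1 ≈ (0, 0.7071, 0.7071)


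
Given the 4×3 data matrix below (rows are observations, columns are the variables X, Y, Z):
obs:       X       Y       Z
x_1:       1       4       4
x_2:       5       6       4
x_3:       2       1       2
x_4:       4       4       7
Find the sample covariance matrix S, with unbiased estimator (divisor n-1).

Step 1 — column means:
  mean(X) = (1 + 5 + 2 + 4) / 4 = 12/4 = 3
  mean(Y) = (4 + 6 + 1 + 4) / 4 = 15/4 = 3.75
  mean(Z) = (4 + 4 + 2 + 7) / 4 = 17/4 = 4.25

Step 2 — sample covariance S[i,j] = (1/(n-1)) · Σ_k (x_{k,i} - mean_i) · (x_{k,j} - mean_j), with n-1 = 3.
  S[X,X] = ((-2)·(-2) + (2)·(2) + (-1)·(-1) + (1)·(1)) / 3 = 10/3 = 3.3333
  S[X,Y] = ((-2)·(0.25) + (2)·(2.25) + (-1)·(-2.75) + (1)·(0.25)) / 3 = 7/3 = 2.3333
  S[X,Z] = ((-2)·(-0.25) + (2)·(-0.25) + (-1)·(-2.25) + (1)·(2.75)) / 3 = 5/3 = 1.6667
  S[Y,Y] = ((0.25)·(0.25) + (2.25)·(2.25) + (-2.75)·(-2.75) + (0.25)·(0.25)) / 3 = 12.75/3 = 4.25
  S[Y,Z] = ((0.25)·(-0.25) + (2.25)·(-0.25) + (-2.75)·(-2.25) + (0.25)·(2.75)) / 3 = 6.25/3 = 2.0833
  S[Z,Z] = ((-0.25)·(-0.25) + (-0.25)·(-0.25) + (-2.25)·(-2.25) + (2.75)·(2.75)) / 3 = 12.75/3 = 4.25

S is symmetric (S[j,i] = S[i,j]). Assembling:

S = [[3.3333, 2.3333, 1.6667],
 [2.3333, 4.25, 2.0833],
 [1.6667, 2.0833, 4.25]]


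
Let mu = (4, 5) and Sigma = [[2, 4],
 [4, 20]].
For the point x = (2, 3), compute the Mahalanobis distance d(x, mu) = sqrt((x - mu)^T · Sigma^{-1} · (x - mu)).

Step 1 — centre the observation: (x - mu) = (-2, -2).

Step 2 — invert Sigma. det(Sigma) = 2·20 - (4)² = 24.
  Sigma^{-1} = (1/det) · [[d, -b], [-b, a]] = [[0.8333, -0.1667],
 [-0.1667, 0.0833]].

Step 3 — form the quadratic (x - mu)^T · Sigma^{-1} · (x - mu):
  Sigma^{-1} · (x - mu) = (-1.3333, 0.1667).
  (x - mu)^T · [Sigma^{-1} · (x - mu)] = (-2)·(-1.3333) + (-2)·(0.1667) = 2.3333.

Step 4 — take square root: d = √(2.3333) ≈ 1.5275.

d(x, mu) = √(2.3333) ≈ 1.5275
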